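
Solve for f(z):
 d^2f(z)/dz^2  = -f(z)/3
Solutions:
 f(z) = C1*sin(sqrt(3)*z/3) + C2*cos(sqrt(3)*z/3)


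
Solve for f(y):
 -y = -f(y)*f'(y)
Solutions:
 f(y) = -sqrt(C1 + y^2)
 f(y) = sqrt(C1 + y^2)


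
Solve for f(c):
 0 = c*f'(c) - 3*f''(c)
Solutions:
 f(c) = C1 + C2*erfi(sqrt(6)*c/6)


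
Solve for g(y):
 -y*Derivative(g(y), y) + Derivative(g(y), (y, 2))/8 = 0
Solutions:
 g(y) = C1 + C2*erfi(2*y)


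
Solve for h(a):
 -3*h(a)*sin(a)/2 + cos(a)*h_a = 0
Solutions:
 h(a) = C1/cos(a)^(3/2)


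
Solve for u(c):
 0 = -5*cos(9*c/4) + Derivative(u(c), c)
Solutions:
 u(c) = C1 + 20*sin(9*c/4)/9


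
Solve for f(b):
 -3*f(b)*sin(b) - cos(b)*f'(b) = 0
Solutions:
 f(b) = C1*cos(b)^3


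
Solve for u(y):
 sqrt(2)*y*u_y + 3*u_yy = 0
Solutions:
 u(y) = C1 + C2*erf(2^(3/4)*sqrt(3)*y/6)


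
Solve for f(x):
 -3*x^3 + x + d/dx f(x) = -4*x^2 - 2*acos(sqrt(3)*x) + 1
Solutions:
 f(x) = C1 + 3*x^4/4 - 4*x^3/3 - x^2/2 - 2*x*acos(sqrt(3)*x) + x + 2*sqrt(3)*sqrt(1 - 3*x^2)/3


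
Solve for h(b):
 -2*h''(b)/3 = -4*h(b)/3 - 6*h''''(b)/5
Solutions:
 h(b) = (C1*sin(10^(1/4)*sqrt(3)*b*sin(atan(sqrt(335)/5)/2)/3) + C2*cos(10^(1/4)*sqrt(3)*b*sin(atan(sqrt(335)/5)/2)/3))*exp(-10^(1/4)*sqrt(3)*b*cos(atan(sqrt(335)/5)/2)/3) + (C3*sin(10^(1/4)*sqrt(3)*b*sin(atan(sqrt(335)/5)/2)/3) + C4*cos(10^(1/4)*sqrt(3)*b*sin(atan(sqrt(335)/5)/2)/3))*exp(10^(1/4)*sqrt(3)*b*cos(atan(sqrt(335)/5)/2)/3)


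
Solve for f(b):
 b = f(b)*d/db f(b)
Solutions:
 f(b) = -sqrt(C1 + b^2)
 f(b) = sqrt(C1 + b^2)


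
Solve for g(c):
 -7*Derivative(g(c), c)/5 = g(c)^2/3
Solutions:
 g(c) = 21/(C1 + 5*c)


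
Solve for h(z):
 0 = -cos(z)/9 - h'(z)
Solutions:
 h(z) = C1 - sin(z)/9


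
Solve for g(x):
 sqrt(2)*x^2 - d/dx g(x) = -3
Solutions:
 g(x) = C1 + sqrt(2)*x^3/3 + 3*x


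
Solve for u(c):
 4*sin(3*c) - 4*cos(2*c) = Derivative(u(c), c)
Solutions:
 u(c) = C1 - 2*sin(2*c) - 4*cos(3*c)/3


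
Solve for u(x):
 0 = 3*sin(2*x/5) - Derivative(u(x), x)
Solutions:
 u(x) = C1 - 15*cos(2*x/5)/2


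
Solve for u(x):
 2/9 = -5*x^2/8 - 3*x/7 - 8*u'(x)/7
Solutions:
 u(x) = C1 - 35*x^3/192 - 3*x^2/16 - 7*x/36


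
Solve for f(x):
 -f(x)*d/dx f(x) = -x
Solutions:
 f(x) = -sqrt(C1 + x^2)
 f(x) = sqrt(C1 + x^2)


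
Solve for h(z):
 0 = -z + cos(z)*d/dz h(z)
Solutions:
 h(z) = C1 + Integral(z/cos(z), z)


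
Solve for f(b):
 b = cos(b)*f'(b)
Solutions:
 f(b) = C1 + Integral(b/cos(b), b)


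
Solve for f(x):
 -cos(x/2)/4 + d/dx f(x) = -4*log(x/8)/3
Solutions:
 f(x) = C1 - 4*x*log(x)/3 + 4*x/3 + 4*x*log(2) + sin(x/2)/2


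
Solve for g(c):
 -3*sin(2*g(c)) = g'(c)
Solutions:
 g(c) = pi - acos((-C1 - exp(12*c))/(C1 - exp(12*c)))/2
 g(c) = acos((-C1 - exp(12*c))/(C1 - exp(12*c)))/2


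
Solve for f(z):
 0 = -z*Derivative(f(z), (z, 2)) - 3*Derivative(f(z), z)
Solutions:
 f(z) = C1 + C2/z^2


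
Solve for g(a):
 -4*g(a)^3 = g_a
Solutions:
 g(a) = -sqrt(2)*sqrt(-1/(C1 - 4*a))/2
 g(a) = sqrt(2)*sqrt(-1/(C1 - 4*a))/2


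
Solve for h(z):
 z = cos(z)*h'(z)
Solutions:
 h(z) = C1 + Integral(z/cos(z), z)


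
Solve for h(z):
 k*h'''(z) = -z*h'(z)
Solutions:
 h(z) = C1 + Integral(C2*airyai(z*(-1/k)^(1/3)) + C3*airybi(z*(-1/k)^(1/3)), z)


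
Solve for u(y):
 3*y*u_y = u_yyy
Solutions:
 u(y) = C1 + Integral(C2*airyai(3^(1/3)*y) + C3*airybi(3^(1/3)*y), y)


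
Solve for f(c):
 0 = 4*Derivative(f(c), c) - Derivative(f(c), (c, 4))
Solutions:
 f(c) = C1 + C4*exp(2^(2/3)*c) + (C2*sin(2^(2/3)*sqrt(3)*c/2) + C3*cos(2^(2/3)*sqrt(3)*c/2))*exp(-2^(2/3)*c/2)


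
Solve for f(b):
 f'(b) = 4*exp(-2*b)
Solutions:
 f(b) = C1 - 2*exp(-2*b)


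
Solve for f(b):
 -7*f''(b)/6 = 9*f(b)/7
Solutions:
 f(b) = C1*sin(3*sqrt(6)*b/7) + C2*cos(3*sqrt(6)*b/7)


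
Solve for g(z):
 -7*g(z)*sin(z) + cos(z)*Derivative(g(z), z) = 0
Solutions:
 g(z) = C1/cos(z)^7


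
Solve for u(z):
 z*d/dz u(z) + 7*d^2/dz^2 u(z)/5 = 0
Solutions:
 u(z) = C1 + C2*erf(sqrt(70)*z/14)


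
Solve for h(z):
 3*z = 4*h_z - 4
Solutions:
 h(z) = C1 + 3*z^2/8 + z


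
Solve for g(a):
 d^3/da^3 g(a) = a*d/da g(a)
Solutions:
 g(a) = C1 + Integral(C2*airyai(a) + C3*airybi(a), a)


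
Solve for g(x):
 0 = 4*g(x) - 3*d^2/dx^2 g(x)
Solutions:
 g(x) = C1*exp(-2*sqrt(3)*x/3) + C2*exp(2*sqrt(3)*x/3)


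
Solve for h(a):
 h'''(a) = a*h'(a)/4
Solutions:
 h(a) = C1 + Integral(C2*airyai(2^(1/3)*a/2) + C3*airybi(2^(1/3)*a/2), a)


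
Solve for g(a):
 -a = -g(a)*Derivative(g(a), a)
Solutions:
 g(a) = -sqrt(C1 + a^2)
 g(a) = sqrt(C1 + a^2)


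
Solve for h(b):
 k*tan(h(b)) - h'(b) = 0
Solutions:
 h(b) = pi - asin(C1*exp(b*k))
 h(b) = asin(C1*exp(b*k))


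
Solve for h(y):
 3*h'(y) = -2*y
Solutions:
 h(y) = C1 - y^2/3


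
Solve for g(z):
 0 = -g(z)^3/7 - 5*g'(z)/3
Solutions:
 g(z) = -sqrt(70)*sqrt(-1/(C1 - 3*z))/2
 g(z) = sqrt(70)*sqrt(-1/(C1 - 3*z))/2


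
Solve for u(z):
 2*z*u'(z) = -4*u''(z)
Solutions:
 u(z) = C1 + C2*erf(z/2)


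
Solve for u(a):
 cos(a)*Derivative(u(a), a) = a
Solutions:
 u(a) = C1 + Integral(a/cos(a), a)


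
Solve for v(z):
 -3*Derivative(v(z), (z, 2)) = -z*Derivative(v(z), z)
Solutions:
 v(z) = C1 + C2*erfi(sqrt(6)*z/6)


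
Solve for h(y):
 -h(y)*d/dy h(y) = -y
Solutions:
 h(y) = -sqrt(C1 + y^2)
 h(y) = sqrt(C1 + y^2)


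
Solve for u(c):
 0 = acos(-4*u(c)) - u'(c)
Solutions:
 Integral(1/acos(-4*_y), (_y, u(c))) = C1 + c


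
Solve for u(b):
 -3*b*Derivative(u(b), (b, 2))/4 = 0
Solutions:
 u(b) = C1 + C2*b


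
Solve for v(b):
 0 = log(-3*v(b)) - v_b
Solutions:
 -Integral(1/(log(-_y) + log(3)), (_y, v(b))) = C1 - b


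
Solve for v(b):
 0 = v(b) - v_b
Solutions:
 v(b) = C1*exp(b)


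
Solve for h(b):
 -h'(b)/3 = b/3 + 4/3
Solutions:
 h(b) = C1 - b^2/2 - 4*b


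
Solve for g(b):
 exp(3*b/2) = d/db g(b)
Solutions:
 g(b) = C1 + 2*exp(3*b/2)/3


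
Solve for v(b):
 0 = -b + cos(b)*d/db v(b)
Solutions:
 v(b) = C1 + Integral(b/cos(b), b)


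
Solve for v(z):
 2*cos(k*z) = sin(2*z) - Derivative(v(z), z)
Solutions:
 v(z) = C1 - cos(2*z)/2 - 2*sin(k*z)/k


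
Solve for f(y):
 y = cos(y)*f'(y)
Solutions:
 f(y) = C1 + Integral(y/cos(y), y)


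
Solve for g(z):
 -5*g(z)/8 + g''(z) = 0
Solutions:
 g(z) = C1*exp(-sqrt(10)*z/4) + C2*exp(sqrt(10)*z/4)


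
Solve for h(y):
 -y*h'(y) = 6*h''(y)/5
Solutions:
 h(y) = C1 + C2*erf(sqrt(15)*y/6)


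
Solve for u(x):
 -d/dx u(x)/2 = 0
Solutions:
 u(x) = C1


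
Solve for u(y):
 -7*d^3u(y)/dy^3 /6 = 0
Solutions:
 u(y) = C1 + C2*y + C3*y^2


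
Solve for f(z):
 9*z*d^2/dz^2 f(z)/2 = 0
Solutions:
 f(z) = C1 + C2*z


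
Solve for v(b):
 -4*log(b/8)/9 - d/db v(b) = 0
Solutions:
 v(b) = C1 - 4*b*log(b)/9 + 4*b/9 + 4*b*log(2)/3


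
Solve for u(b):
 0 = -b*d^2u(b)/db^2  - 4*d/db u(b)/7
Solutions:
 u(b) = C1 + C2*b^(3/7)


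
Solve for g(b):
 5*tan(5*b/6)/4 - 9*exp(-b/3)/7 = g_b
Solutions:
 g(b) = C1 + 3*log(tan(5*b/6)^2 + 1)/4 + 27*exp(-b/3)/7


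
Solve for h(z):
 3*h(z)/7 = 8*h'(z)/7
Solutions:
 h(z) = C1*exp(3*z/8)


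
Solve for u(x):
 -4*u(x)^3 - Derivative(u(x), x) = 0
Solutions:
 u(x) = -sqrt(2)*sqrt(-1/(C1 - 4*x))/2
 u(x) = sqrt(2)*sqrt(-1/(C1 - 4*x))/2


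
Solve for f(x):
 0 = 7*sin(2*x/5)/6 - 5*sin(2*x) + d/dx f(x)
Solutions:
 f(x) = C1 + 35*cos(2*x/5)/12 - 5*cos(2*x)/2


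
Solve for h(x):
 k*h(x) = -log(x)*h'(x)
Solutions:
 h(x) = C1*exp(-k*li(x))


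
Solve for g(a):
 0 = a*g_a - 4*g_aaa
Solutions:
 g(a) = C1 + Integral(C2*airyai(2^(1/3)*a/2) + C3*airybi(2^(1/3)*a/2), a)


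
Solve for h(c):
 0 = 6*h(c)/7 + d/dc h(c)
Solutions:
 h(c) = C1*exp(-6*c/7)


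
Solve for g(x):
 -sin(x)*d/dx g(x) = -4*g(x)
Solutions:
 g(x) = C1*(cos(x)^2 - 2*cos(x) + 1)/(cos(x)^2 + 2*cos(x) + 1)


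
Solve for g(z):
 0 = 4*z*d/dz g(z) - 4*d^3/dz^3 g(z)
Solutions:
 g(z) = C1 + Integral(C2*airyai(z) + C3*airybi(z), z)


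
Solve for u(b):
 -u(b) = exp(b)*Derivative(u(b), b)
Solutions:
 u(b) = C1*exp(exp(-b))


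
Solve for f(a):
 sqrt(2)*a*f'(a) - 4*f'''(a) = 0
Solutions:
 f(a) = C1 + Integral(C2*airyai(sqrt(2)*a/2) + C3*airybi(sqrt(2)*a/2), a)


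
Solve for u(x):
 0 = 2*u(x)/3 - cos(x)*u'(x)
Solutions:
 u(x) = C1*(sin(x) + 1)^(1/3)/(sin(x) - 1)^(1/3)


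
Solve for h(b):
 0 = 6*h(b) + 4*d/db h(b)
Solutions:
 h(b) = C1*exp(-3*b/2)


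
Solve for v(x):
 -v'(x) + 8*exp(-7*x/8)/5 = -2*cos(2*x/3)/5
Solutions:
 v(x) = C1 + 3*sin(2*x/3)/5 - 64*exp(-7*x/8)/35


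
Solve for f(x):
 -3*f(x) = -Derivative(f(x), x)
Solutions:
 f(x) = C1*exp(3*x)


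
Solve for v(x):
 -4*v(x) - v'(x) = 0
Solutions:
 v(x) = C1*exp(-4*x)


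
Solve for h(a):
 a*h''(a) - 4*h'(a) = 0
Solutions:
 h(a) = C1 + C2*a^5


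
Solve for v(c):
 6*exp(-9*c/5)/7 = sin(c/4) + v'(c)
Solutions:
 v(c) = C1 + 4*cos(c/4) - 10*exp(-9*c/5)/21


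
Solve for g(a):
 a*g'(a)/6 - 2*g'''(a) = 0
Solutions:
 g(a) = C1 + Integral(C2*airyai(18^(1/3)*a/6) + C3*airybi(18^(1/3)*a/6), a)


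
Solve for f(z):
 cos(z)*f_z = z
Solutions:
 f(z) = C1 + Integral(z/cos(z), z)


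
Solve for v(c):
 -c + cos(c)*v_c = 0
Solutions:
 v(c) = C1 + Integral(c/cos(c), c)


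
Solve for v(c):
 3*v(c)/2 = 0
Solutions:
 v(c) = 0


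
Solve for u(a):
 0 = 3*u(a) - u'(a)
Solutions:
 u(a) = C1*exp(3*a)


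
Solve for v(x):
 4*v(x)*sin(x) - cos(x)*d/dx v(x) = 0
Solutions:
 v(x) = C1/cos(x)^4


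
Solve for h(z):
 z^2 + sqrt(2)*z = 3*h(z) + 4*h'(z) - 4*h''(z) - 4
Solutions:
 h(z) = C1*exp(-z/2) + C2*exp(3*z/2) + z^2/3 - 8*z/9 + sqrt(2)*z/3 - 4*sqrt(2)/9 + 92/27


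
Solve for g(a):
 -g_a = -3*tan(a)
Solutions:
 g(a) = C1 - 3*log(cos(a))


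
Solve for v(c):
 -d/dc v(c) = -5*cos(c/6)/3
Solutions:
 v(c) = C1 + 10*sin(c/6)


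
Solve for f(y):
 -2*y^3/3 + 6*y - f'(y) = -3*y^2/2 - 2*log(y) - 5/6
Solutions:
 f(y) = C1 - y^4/6 + y^3/2 + 3*y^2 + 2*y*log(y) - 7*y/6


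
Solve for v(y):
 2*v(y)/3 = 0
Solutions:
 v(y) = 0


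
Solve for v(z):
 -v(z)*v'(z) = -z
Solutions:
 v(z) = -sqrt(C1 + z^2)
 v(z) = sqrt(C1 + z^2)


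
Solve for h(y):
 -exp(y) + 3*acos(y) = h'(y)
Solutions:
 h(y) = C1 + 3*y*acos(y) - 3*sqrt(1 - y^2) - exp(y)


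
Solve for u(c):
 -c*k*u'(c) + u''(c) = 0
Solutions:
 u(c) = Piecewise((-sqrt(2)*sqrt(pi)*C1*erf(sqrt(2)*c*sqrt(-k)/2)/(2*sqrt(-k)) - C2, (k > 0) | (k < 0)), (-C1*c - C2, True))


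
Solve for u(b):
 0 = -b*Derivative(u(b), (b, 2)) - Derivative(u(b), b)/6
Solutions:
 u(b) = C1 + C2*b^(5/6)


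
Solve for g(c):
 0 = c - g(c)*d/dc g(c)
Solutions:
 g(c) = -sqrt(C1 + c^2)
 g(c) = sqrt(C1 + c^2)


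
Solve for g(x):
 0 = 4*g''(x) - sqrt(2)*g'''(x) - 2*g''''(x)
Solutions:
 g(x) = C1 + C2*x + C3*exp(x*(-sqrt(2) + sqrt(34))/4) + C4*exp(-x*(sqrt(2) + sqrt(34))/4)


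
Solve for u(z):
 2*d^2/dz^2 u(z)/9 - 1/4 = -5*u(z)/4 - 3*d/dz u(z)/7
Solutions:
 u(z) = (C1*sin(3*sqrt(409)*z/28) + C2*cos(3*sqrt(409)*z/28))*exp(-27*z/28) + 1/5


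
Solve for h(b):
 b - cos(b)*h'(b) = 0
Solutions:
 h(b) = C1 + Integral(b/cos(b), b)


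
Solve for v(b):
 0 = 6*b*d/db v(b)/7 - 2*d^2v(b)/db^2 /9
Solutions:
 v(b) = C1 + C2*erfi(3*sqrt(42)*b/14)


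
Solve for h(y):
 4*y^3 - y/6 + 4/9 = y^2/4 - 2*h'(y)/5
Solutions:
 h(y) = C1 - 5*y^4/2 + 5*y^3/24 + 5*y^2/24 - 10*y/9


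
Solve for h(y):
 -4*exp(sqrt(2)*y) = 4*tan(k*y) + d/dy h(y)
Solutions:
 h(y) = C1 - 4*Piecewise((-log(cos(k*y))/k, Ne(k, 0)), (0, True)) - 2*sqrt(2)*exp(sqrt(2)*y)


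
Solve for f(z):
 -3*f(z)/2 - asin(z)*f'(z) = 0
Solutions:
 f(z) = C1*exp(-3*Integral(1/asin(z), z)/2)


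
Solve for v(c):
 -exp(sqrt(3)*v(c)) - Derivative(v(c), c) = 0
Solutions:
 v(c) = sqrt(3)*(2*log(1/(C1 + c)) - log(3))/6


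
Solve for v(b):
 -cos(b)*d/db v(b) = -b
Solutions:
 v(b) = C1 + Integral(b/cos(b), b)


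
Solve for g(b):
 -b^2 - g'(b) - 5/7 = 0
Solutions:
 g(b) = C1 - b^3/3 - 5*b/7


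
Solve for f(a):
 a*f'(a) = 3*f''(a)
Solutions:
 f(a) = C1 + C2*erfi(sqrt(6)*a/6)


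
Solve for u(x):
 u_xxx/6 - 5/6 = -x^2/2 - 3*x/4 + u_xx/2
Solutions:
 u(x) = C1 + C2*x + C3*exp(3*x) + x^4/12 + 13*x^3/36 - 17*x^2/36


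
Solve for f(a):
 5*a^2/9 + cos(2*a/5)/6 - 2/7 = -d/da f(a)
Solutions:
 f(a) = C1 - 5*a^3/27 + 2*a/7 - 5*sin(2*a/5)/12


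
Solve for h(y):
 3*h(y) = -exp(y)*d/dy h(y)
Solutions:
 h(y) = C1*exp(3*exp(-y))


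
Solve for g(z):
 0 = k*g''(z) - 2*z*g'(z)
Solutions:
 g(z) = C1 + C2*erf(z*sqrt(-1/k))/sqrt(-1/k)


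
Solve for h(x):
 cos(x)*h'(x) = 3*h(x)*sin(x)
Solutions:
 h(x) = C1/cos(x)^3


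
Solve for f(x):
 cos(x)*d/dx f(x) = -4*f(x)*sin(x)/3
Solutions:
 f(x) = C1*cos(x)^(4/3)


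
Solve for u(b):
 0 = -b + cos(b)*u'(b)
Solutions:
 u(b) = C1 + Integral(b/cos(b), b)


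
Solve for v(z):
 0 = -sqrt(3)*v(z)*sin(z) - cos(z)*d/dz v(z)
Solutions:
 v(z) = C1*cos(z)^(sqrt(3))


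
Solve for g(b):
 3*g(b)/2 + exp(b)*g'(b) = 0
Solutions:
 g(b) = C1*exp(3*exp(-b)/2)


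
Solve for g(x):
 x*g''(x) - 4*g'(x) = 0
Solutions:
 g(x) = C1 + C2*x^5


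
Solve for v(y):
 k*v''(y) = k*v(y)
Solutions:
 v(y) = C1*exp(-y) + C2*exp(y)


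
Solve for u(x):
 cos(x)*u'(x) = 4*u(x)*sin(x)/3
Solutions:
 u(x) = C1/cos(x)^(4/3)


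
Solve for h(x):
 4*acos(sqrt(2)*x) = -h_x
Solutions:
 h(x) = C1 - 4*x*acos(sqrt(2)*x) + 2*sqrt(2)*sqrt(1 - 2*x^2)


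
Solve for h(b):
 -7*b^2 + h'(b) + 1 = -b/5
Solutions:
 h(b) = C1 + 7*b^3/3 - b^2/10 - b


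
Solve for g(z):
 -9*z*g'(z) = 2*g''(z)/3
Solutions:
 g(z) = C1 + C2*erf(3*sqrt(3)*z/2)


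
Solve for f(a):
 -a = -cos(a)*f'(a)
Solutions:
 f(a) = C1 + Integral(a/cos(a), a)


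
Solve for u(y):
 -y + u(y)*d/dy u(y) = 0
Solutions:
 u(y) = -sqrt(C1 + y^2)
 u(y) = sqrt(C1 + y^2)


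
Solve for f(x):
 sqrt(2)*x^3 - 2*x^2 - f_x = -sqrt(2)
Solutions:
 f(x) = C1 + sqrt(2)*x^4/4 - 2*x^3/3 + sqrt(2)*x


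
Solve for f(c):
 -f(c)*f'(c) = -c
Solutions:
 f(c) = -sqrt(C1 + c^2)
 f(c) = sqrt(C1 + c^2)


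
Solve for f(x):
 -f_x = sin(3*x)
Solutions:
 f(x) = C1 + cos(3*x)/3


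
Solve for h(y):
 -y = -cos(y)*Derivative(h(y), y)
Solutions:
 h(y) = C1 + Integral(y/cos(y), y)


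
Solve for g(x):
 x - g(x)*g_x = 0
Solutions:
 g(x) = -sqrt(C1 + x^2)
 g(x) = sqrt(C1 + x^2)


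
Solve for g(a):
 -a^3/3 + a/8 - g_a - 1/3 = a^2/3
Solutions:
 g(a) = C1 - a^4/12 - a^3/9 + a^2/16 - a/3


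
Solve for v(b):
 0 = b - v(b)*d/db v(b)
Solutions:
 v(b) = -sqrt(C1 + b^2)
 v(b) = sqrt(C1 + b^2)


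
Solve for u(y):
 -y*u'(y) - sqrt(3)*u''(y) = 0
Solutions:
 u(y) = C1 + C2*erf(sqrt(2)*3^(3/4)*y/6)


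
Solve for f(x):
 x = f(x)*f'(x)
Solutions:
 f(x) = -sqrt(C1 + x^2)
 f(x) = sqrt(C1 + x^2)


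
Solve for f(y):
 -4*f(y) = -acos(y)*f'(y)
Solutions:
 f(y) = C1*exp(4*Integral(1/acos(y), y))


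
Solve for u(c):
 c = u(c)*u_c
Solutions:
 u(c) = -sqrt(C1 + c^2)
 u(c) = sqrt(C1 + c^2)


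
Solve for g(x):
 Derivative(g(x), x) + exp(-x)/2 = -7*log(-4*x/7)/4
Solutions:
 g(x) = C1 - 7*x*log(-x)/4 + 7*x*(-2*log(2) + 1 + log(7))/4 + exp(-x)/2


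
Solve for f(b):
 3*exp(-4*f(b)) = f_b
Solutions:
 f(b) = log(-I*(C1 + 12*b)^(1/4))
 f(b) = log(I*(C1 + 12*b)^(1/4))
 f(b) = log(-(C1 + 12*b)^(1/4))
 f(b) = log(C1 + 12*b)/4


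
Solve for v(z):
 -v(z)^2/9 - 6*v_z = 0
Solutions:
 v(z) = 54/(C1 + z)


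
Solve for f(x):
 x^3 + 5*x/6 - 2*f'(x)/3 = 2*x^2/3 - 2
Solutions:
 f(x) = C1 + 3*x^4/8 - x^3/3 + 5*x^2/8 + 3*x


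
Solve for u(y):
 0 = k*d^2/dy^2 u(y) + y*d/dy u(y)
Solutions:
 u(y) = C1 + C2*sqrt(k)*erf(sqrt(2)*y*sqrt(1/k)/2)


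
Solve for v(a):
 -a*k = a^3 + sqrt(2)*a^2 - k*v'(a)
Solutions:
 v(a) = C1 + a^4/(4*k) + sqrt(2)*a^3/(3*k) + a^2/2


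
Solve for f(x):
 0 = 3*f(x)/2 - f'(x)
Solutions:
 f(x) = C1*exp(3*x/2)


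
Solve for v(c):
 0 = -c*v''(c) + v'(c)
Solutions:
 v(c) = C1 + C2*c^2


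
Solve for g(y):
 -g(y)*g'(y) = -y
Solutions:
 g(y) = -sqrt(C1 + y^2)
 g(y) = sqrt(C1 + y^2)


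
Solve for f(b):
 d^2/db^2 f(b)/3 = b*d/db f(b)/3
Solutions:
 f(b) = C1 + C2*erfi(sqrt(2)*b/2)


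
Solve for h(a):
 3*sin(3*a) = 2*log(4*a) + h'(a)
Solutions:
 h(a) = C1 - 2*a*log(a) - 4*a*log(2) + 2*a - cos(3*a)


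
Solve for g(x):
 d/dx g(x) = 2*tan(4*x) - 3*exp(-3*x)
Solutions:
 g(x) = C1 + log(tan(4*x)^2 + 1)/4 + exp(-3*x)


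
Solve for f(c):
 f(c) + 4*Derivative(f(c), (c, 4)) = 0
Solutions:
 f(c) = (C1*sin(c/2) + C2*cos(c/2))*exp(-c/2) + (C3*sin(c/2) + C4*cos(c/2))*exp(c/2)


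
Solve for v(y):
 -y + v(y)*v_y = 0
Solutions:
 v(y) = -sqrt(C1 + y^2)
 v(y) = sqrt(C1 + y^2)


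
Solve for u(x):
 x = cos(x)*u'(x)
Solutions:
 u(x) = C1 + Integral(x/cos(x), x)


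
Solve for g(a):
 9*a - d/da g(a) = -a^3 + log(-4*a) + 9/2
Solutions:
 g(a) = C1 + a^4/4 + 9*a^2/2 - a*log(-a) + a*(-7/2 - 2*log(2))


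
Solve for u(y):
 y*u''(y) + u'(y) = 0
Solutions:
 u(y) = C1 + C2*log(y)


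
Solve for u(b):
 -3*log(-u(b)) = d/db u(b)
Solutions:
 -li(-u(b)) = C1 - 3*b


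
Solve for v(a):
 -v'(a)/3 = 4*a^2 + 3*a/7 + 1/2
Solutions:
 v(a) = C1 - 4*a^3 - 9*a^2/14 - 3*a/2


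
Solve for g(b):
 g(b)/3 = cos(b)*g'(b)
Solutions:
 g(b) = C1*(sin(b) + 1)^(1/6)/(sin(b) - 1)^(1/6)


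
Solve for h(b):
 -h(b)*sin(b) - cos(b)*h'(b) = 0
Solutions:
 h(b) = C1*cos(b)


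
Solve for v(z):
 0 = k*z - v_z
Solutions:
 v(z) = C1 + k*z^2/2


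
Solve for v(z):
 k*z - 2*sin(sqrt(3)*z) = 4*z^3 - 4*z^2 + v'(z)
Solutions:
 v(z) = C1 + k*z^2/2 - z^4 + 4*z^3/3 + 2*sqrt(3)*cos(sqrt(3)*z)/3


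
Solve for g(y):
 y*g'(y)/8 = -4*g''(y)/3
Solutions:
 g(y) = C1 + C2*erf(sqrt(3)*y/8)


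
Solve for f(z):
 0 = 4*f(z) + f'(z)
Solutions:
 f(z) = C1*exp(-4*z)


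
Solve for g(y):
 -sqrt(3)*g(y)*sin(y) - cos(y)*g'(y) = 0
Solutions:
 g(y) = C1*cos(y)^(sqrt(3))


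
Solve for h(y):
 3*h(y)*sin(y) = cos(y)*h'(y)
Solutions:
 h(y) = C1/cos(y)^3


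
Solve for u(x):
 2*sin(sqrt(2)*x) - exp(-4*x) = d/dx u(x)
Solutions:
 u(x) = C1 - sqrt(2)*cos(sqrt(2)*x) + exp(-4*x)/4


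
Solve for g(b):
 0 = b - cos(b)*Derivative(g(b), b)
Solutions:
 g(b) = C1 + Integral(b/cos(b), b)


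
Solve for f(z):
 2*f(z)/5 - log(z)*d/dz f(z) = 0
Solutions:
 f(z) = C1*exp(2*li(z)/5)


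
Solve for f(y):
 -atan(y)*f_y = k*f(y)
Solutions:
 f(y) = C1*exp(-k*Integral(1/atan(y), y))


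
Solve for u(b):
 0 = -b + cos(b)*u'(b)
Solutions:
 u(b) = C1 + Integral(b/cos(b), b)


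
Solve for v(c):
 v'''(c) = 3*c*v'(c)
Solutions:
 v(c) = C1 + Integral(C2*airyai(3^(1/3)*c) + C3*airybi(3^(1/3)*c), c)


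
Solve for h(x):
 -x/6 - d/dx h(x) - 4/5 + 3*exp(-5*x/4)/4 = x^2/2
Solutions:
 h(x) = C1 - x^3/6 - x^2/12 - 4*x/5 - 3*exp(-5*x/4)/5


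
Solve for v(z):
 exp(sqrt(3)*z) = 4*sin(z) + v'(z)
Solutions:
 v(z) = C1 + sqrt(3)*exp(sqrt(3)*z)/3 + 4*cos(z)


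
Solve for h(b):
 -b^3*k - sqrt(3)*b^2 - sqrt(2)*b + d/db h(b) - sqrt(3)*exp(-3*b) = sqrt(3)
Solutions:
 h(b) = C1 + b^4*k/4 + sqrt(3)*b^3/3 + sqrt(2)*b^2/2 + sqrt(3)*b - sqrt(3)*exp(-3*b)/3


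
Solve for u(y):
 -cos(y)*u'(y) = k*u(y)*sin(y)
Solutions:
 u(y) = C1*exp(k*log(cos(y)))


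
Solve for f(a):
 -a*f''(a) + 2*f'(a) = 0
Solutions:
 f(a) = C1 + C2*a^3


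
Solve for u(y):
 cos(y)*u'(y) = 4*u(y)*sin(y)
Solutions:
 u(y) = C1/cos(y)^4


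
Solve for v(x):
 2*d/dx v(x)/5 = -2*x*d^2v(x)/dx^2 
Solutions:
 v(x) = C1 + C2*x^(4/5)


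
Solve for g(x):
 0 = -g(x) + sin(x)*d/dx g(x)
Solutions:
 g(x) = C1*sqrt(cos(x) - 1)/sqrt(cos(x) + 1)


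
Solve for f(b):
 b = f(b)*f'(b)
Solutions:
 f(b) = -sqrt(C1 + b^2)
 f(b) = sqrt(C1 + b^2)


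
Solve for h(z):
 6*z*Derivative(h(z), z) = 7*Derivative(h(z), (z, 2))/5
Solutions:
 h(z) = C1 + C2*erfi(sqrt(105)*z/7)


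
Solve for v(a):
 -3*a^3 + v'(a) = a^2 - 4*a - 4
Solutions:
 v(a) = C1 + 3*a^4/4 + a^3/3 - 2*a^2 - 4*a


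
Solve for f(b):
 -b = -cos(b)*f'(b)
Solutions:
 f(b) = C1 + Integral(b/cos(b), b)


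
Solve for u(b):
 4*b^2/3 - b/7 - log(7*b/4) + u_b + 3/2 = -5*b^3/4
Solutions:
 u(b) = C1 - 5*b^4/16 - 4*b^3/9 + b^2/14 + b*log(b) - 5*b/2 + b*log(7/4)


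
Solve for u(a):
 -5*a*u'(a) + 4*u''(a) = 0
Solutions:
 u(a) = C1 + C2*erfi(sqrt(10)*a/4)


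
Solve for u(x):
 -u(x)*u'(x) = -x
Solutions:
 u(x) = -sqrt(C1 + x^2)
 u(x) = sqrt(C1 + x^2)


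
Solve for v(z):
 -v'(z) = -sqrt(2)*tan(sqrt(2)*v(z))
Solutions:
 v(z) = sqrt(2)*(pi - asin(C1*exp(2*z)))/2
 v(z) = sqrt(2)*asin(C1*exp(2*z))/2


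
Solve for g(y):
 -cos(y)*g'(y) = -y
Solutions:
 g(y) = C1 + Integral(y/cos(y), y)


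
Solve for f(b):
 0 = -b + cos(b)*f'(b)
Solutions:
 f(b) = C1 + Integral(b/cos(b), b)


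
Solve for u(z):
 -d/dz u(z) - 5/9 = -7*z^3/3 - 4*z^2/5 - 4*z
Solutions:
 u(z) = C1 + 7*z^4/12 + 4*z^3/15 + 2*z^2 - 5*z/9


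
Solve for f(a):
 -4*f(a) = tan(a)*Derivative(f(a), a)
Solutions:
 f(a) = C1/sin(a)^4


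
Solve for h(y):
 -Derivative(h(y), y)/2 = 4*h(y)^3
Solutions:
 h(y) = -sqrt(2)*sqrt(-1/(C1 - 8*y))/2
 h(y) = sqrt(2)*sqrt(-1/(C1 - 8*y))/2


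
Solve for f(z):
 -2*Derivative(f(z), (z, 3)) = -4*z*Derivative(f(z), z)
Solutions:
 f(z) = C1 + Integral(C2*airyai(2^(1/3)*z) + C3*airybi(2^(1/3)*z), z)


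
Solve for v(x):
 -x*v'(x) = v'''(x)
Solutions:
 v(x) = C1 + Integral(C2*airyai(-x) + C3*airybi(-x), x)


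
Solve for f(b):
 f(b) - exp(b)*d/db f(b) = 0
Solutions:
 f(b) = C1*exp(-exp(-b))


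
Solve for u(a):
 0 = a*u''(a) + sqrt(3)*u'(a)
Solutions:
 u(a) = C1 + C2*a^(1 - sqrt(3))


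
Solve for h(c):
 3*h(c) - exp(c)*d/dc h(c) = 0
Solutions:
 h(c) = C1*exp(-3*exp(-c))


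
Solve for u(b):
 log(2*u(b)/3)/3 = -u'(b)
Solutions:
 3*Integral(1/(log(_y) - log(3) + log(2)), (_y, u(b))) = C1 - b


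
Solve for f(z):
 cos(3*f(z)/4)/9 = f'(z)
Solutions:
 -z/9 - 2*log(sin(3*f(z)/4) - 1)/3 + 2*log(sin(3*f(z)/4) + 1)/3 = C1


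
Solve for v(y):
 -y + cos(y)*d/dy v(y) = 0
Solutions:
 v(y) = C1 + Integral(y/cos(y), y)


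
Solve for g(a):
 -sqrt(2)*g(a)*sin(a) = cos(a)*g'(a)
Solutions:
 g(a) = C1*cos(a)^(sqrt(2))


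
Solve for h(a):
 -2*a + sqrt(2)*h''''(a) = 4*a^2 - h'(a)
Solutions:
 h(a) = C1 + C4*exp(-2^(5/6)*a/2) + 4*a^3/3 + a^2 + (C2*sin(2^(5/6)*sqrt(3)*a/4) + C3*cos(2^(5/6)*sqrt(3)*a/4))*exp(2^(5/6)*a/4)


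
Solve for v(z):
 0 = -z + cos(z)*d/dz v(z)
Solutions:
 v(z) = C1 + Integral(z/cos(z), z)


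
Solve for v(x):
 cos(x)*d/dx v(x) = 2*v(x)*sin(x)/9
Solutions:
 v(x) = C1/cos(x)^(2/9)


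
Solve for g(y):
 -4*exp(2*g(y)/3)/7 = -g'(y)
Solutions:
 g(y) = 3*log(-sqrt(-1/(C1 + 4*y))) - 3*log(2) + 3*log(42)/2
 g(y) = 3*log(-1/(C1 + 4*y))/2 - 3*log(2) + 3*log(42)/2


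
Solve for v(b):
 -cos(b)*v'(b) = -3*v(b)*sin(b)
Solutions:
 v(b) = C1/cos(b)^3


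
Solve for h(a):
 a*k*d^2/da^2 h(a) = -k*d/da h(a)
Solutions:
 h(a) = C1 + C2*log(a)


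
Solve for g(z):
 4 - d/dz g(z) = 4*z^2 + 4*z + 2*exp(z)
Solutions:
 g(z) = C1 - 4*z^3/3 - 2*z^2 + 4*z - 2*exp(z)


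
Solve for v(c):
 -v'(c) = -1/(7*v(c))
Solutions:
 v(c) = -sqrt(C1 + 14*c)/7
 v(c) = sqrt(C1 + 14*c)/7


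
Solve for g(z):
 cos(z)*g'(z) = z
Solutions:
 g(z) = C1 + Integral(z/cos(z), z)


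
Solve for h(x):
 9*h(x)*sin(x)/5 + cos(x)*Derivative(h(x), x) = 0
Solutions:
 h(x) = C1*cos(x)^(9/5)


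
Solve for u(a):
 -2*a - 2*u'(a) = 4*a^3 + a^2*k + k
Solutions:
 u(a) = C1 - a^4/2 - a^3*k/6 - a^2/2 - a*k/2


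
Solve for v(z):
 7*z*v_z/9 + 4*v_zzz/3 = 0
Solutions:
 v(z) = C1 + Integral(C2*airyai(-126^(1/3)*z/6) + C3*airybi(-126^(1/3)*z/6), z)


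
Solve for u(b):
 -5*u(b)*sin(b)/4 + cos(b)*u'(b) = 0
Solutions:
 u(b) = C1/cos(b)^(5/4)


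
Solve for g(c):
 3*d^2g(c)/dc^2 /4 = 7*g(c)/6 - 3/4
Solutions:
 g(c) = C1*exp(-sqrt(14)*c/3) + C2*exp(sqrt(14)*c/3) + 9/14


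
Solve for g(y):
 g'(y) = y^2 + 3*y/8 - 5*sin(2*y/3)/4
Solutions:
 g(y) = C1 + y^3/3 + 3*y^2/16 + 15*cos(2*y/3)/8


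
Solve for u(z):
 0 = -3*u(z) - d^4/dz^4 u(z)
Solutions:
 u(z) = (C1*sin(sqrt(2)*3^(1/4)*z/2) + C2*cos(sqrt(2)*3^(1/4)*z/2))*exp(-sqrt(2)*3^(1/4)*z/2) + (C3*sin(sqrt(2)*3^(1/4)*z/2) + C4*cos(sqrt(2)*3^(1/4)*z/2))*exp(sqrt(2)*3^(1/4)*z/2)


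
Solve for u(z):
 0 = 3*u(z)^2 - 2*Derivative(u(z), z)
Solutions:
 u(z) = -2/(C1 + 3*z)


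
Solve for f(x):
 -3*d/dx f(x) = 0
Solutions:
 f(x) = C1


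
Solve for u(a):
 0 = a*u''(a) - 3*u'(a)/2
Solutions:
 u(a) = C1 + C2*a^(5/2)


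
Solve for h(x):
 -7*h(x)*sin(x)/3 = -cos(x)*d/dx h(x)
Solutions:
 h(x) = C1/cos(x)^(7/3)


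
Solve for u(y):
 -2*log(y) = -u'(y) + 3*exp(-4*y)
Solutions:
 u(y) = C1 + 2*y*log(y) - 2*y - 3*exp(-4*y)/4


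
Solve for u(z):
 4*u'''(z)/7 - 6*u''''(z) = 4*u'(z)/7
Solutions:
 u(z) = C1 + C2*exp(z*(4/(63*sqrt(35673) + 11899)^(1/3) + 4 + (63*sqrt(35673) + 11899)^(1/3))/126)*sin(sqrt(3)*z*(-(63*sqrt(35673) + 11899)^(1/3) + 4/(63*sqrt(35673) + 11899)^(1/3))/126) + C3*exp(z*(4/(63*sqrt(35673) + 11899)^(1/3) + 4 + (63*sqrt(35673) + 11899)^(1/3))/126)*cos(sqrt(3)*z*(-(63*sqrt(35673) + 11899)^(1/3) + 4/(63*sqrt(35673) + 11899)^(1/3))/126) + C4*exp(z*(-(63*sqrt(35673) + 11899)^(1/3) - 4/(63*sqrt(35673) + 11899)^(1/3) + 2)/63)


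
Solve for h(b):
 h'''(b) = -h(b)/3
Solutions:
 h(b) = C3*exp(-3^(2/3)*b/3) + (C1*sin(3^(1/6)*b/2) + C2*cos(3^(1/6)*b/2))*exp(3^(2/3)*b/6)


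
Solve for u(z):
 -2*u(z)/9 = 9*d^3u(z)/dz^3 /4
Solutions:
 u(z) = C3*exp(-2*3^(2/3)*z/9) + (C1*sin(3^(1/6)*z/3) + C2*cos(3^(1/6)*z/3))*exp(3^(2/3)*z/9)


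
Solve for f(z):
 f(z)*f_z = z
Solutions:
 f(z) = -sqrt(C1 + z^2)
 f(z) = sqrt(C1 + z^2)


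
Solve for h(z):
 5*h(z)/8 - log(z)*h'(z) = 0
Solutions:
 h(z) = C1*exp(5*li(z)/8)


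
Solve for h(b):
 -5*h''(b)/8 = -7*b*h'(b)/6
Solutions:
 h(b) = C1 + C2*erfi(sqrt(210)*b/15)


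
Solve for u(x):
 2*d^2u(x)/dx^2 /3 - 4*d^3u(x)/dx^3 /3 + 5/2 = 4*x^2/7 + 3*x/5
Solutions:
 u(x) = C1 + C2*x + C3*exp(x/2) + x^4/14 + 101*x^3/140 + 687*x^2/280


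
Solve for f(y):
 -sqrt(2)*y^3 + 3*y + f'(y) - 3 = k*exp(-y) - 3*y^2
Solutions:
 f(y) = C1 - k*exp(-y) + sqrt(2)*y^4/4 - y^3 - 3*y^2/2 + 3*y


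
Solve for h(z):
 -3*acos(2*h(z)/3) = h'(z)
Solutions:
 Integral(1/acos(2*_y/3), (_y, h(z))) = C1 - 3*z


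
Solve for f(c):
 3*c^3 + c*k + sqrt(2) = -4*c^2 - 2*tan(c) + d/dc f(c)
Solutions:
 f(c) = C1 + 3*c^4/4 + 4*c^3/3 + c^2*k/2 + sqrt(2)*c - 2*log(cos(c))


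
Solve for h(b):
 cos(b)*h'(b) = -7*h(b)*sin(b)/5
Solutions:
 h(b) = C1*cos(b)^(7/5)


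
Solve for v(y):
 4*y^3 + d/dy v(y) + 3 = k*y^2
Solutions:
 v(y) = C1 + k*y^3/3 - y^4 - 3*y


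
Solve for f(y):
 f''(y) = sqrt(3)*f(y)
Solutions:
 f(y) = C1*exp(-3^(1/4)*y) + C2*exp(3^(1/4)*y)


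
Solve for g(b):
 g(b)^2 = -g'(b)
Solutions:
 g(b) = 1/(C1 + b)


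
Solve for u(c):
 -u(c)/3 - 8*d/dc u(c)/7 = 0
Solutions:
 u(c) = C1*exp(-7*c/24)


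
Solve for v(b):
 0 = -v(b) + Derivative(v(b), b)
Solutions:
 v(b) = C1*exp(b)


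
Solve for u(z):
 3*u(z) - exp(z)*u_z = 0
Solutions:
 u(z) = C1*exp(-3*exp(-z))


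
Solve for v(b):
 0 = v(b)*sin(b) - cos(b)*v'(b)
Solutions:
 v(b) = C1/cos(b)


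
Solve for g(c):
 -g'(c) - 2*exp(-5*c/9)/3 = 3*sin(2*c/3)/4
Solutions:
 g(c) = C1 + 9*cos(2*c/3)/8 + 6*exp(-5*c/9)/5


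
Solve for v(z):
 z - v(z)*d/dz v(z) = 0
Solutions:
 v(z) = -sqrt(C1 + z^2)
 v(z) = sqrt(C1 + z^2)


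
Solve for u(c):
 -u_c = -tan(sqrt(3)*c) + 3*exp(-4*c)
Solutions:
 u(c) = C1 + sqrt(3)*log(tan(sqrt(3)*c)^2 + 1)/6 + 3*exp(-4*c)/4


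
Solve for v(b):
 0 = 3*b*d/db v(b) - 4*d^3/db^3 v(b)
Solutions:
 v(b) = C1 + Integral(C2*airyai(6^(1/3)*b/2) + C3*airybi(6^(1/3)*b/2), b)


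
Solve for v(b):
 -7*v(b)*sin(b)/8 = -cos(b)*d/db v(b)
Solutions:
 v(b) = C1/cos(b)^(7/8)


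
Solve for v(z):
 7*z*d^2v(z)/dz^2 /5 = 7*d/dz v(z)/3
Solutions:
 v(z) = C1 + C2*z^(8/3)


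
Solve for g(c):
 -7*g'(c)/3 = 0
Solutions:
 g(c) = C1


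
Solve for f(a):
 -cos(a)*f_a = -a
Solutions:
 f(a) = C1 + Integral(a/cos(a), a)


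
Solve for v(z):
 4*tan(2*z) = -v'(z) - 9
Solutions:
 v(z) = C1 - 9*z + 2*log(cos(2*z))


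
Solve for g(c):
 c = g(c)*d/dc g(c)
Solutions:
 g(c) = -sqrt(C1 + c^2)
 g(c) = sqrt(C1 + c^2)


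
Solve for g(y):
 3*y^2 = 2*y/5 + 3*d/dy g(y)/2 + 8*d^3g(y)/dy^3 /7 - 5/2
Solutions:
 g(y) = C1 + C2*sin(sqrt(21)*y/4) + C3*cos(sqrt(21)*y/4) + 2*y^3/3 - 2*y^2/15 - 29*y/21


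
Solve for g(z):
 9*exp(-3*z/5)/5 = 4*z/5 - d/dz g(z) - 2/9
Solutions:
 g(z) = C1 + 2*z^2/5 - 2*z/9 + 3*exp(-3*z/5)


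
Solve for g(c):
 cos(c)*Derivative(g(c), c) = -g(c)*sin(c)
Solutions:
 g(c) = C1*cos(c)


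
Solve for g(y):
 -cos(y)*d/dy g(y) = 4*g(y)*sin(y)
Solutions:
 g(y) = C1*cos(y)^4


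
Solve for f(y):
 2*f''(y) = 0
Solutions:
 f(y) = C1 + C2*y


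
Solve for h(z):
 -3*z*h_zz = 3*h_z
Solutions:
 h(z) = C1 + C2*log(z)


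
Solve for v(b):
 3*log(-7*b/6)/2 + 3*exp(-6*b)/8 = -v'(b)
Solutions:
 v(b) = C1 - 3*b*log(-b)/2 + 3*b*(-log(7) + 1 + log(6))/2 + exp(-6*b)/16


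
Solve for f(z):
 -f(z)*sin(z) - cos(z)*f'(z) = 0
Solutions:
 f(z) = C1*cos(z)


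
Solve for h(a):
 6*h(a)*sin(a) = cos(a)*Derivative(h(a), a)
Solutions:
 h(a) = C1/cos(a)^6


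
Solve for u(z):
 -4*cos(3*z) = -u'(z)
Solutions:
 u(z) = C1 + 4*sin(3*z)/3


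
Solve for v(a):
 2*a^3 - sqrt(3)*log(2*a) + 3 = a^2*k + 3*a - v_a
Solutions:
 v(a) = C1 - a^4/2 + a^3*k/3 + 3*a^2/2 + sqrt(3)*a*log(a) - 3*a - sqrt(3)*a + sqrt(3)*a*log(2)


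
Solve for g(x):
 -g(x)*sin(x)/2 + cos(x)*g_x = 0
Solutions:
 g(x) = C1/sqrt(cos(x))


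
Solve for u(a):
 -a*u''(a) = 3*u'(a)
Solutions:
 u(a) = C1 + C2/a^2


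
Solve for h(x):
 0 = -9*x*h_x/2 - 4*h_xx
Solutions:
 h(x) = C1 + C2*erf(3*x/4)


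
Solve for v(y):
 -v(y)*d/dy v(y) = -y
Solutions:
 v(y) = -sqrt(C1 + y^2)
 v(y) = sqrt(C1 + y^2)


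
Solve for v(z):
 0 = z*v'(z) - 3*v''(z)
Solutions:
 v(z) = C1 + C2*erfi(sqrt(6)*z/6)


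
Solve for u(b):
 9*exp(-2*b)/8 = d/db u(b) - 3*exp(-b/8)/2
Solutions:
 u(b) = C1 - 9*exp(-2*b)/16 - 12*exp(-b/8)


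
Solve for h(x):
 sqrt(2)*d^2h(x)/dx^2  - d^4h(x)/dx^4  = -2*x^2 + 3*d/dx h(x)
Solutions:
 h(x) = C1 + C2*exp(3^(1/3)*x*(2*2^(5/6)*3^(1/3)/(sqrt(3)*sqrt(243 - 8*sqrt(2)) + 27)^(1/3) + 2^(2/3)*(sqrt(3)*sqrt(243 - 8*sqrt(2)) + 27)^(1/3))/12)*sin(3^(1/6)*x*(-6*2^(5/6)/(sqrt(3)*sqrt(243 - 8*sqrt(2)) + 27)^(1/3) + 6^(2/3)*(sqrt(3)*sqrt(243 - 8*sqrt(2)) + 27)^(1/3))/12) + C3*exp(3^(1/3)*x*(2*2^(5/6)*3^(1/3)/(sqrt(3)*sqrt(243 - 8*sqrt(2)) + 27)^(1/3) + 2^(2/3)*(sqrt(3)*sqrt(243 - 8*sqrt(2)) + 27)^(1/3))/12)*cos(3^(1/6)*x*(-6*2^(5/6)/(sqrt(3)*sqrt(243 - 8*sqrt(2)) + 27)^(1/3) + 6^(2/3)*(sqrt(3)*sqrt(243 - 8*sqrt(2)) + 27)^(1/3))/12) + C4*exp(-3^(1/3)*x*(2*2^(5/6)*3^(1/3)/(sqrt(3)*sqrt(243 - 8*sqrt(2)) + 27)^(1/3) + 2^(2/3)*(sqrt(3)*sqrt(243 - 8*sqrt(2)) + 27)^(1/3))/6) + 2*x^3/9 + 2*sqrt(2)*x^2/9 + 8*x/27


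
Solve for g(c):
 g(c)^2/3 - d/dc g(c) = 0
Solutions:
 g(c) = -3/(C1 + c)


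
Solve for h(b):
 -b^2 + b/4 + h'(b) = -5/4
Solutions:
 h(b) = C1 + b^3/3 - b^2/8 - 5*b/4


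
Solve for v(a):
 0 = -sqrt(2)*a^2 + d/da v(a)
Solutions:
 v(a) = C1 + sqrt(2)*a^3/3


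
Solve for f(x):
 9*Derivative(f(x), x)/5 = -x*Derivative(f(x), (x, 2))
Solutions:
 f(x) = C1 + C2/x^(4/5)


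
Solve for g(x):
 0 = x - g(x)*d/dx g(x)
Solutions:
 g(x) = -sqrt(C1 + x^2)
 g(x) = sqrt(C1 + x^2)


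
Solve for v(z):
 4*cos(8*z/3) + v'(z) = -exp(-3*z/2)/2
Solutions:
 v(z) = C1 - 3*sin(8*z/3)/2 + exp(-3*z/2)/3


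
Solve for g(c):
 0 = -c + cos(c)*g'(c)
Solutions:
 g(c) = C1 + Integral(c/cos(c), c)


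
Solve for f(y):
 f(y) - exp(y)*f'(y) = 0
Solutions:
 f(y) = C1*exp(-exp(-y))


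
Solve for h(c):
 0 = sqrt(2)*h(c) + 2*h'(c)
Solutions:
 h(c) = C1*exp(-sqrt(2)*c/2)


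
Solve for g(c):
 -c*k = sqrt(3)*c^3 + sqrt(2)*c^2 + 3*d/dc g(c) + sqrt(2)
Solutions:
 g(c) = C1 - sqrt(3)*c^4/12 - sqrt(2)*c^3/9 - c^2*k/6 - sqrt(2)*c/3


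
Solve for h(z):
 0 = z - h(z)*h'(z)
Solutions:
 h(z) = -sqrt(C1 + z^2)
 h(z) = sqrt(C1 + z^2)


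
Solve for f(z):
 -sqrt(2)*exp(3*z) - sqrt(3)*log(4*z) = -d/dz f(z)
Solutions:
 f(z) = C1 + sqrt(3)*z*log(z) + sqrt(3)*z*(-1 + 2*log(2)) + sqrt(2)*exp(3*z)/3


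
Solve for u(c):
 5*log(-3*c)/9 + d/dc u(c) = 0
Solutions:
 u(c) = C1 - 5*c*log(-c)/9 + 5*c*(1 - log(3))/9


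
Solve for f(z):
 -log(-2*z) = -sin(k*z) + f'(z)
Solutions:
 f(z) = C1 - z*log(-z) - z*log(2) + z + Piecewise((-cos(k*z)/k, Ne(k, 0)), (0, True))


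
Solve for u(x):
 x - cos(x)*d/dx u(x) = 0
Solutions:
 u(x) = C1 + Integral(x/cos(x), x)


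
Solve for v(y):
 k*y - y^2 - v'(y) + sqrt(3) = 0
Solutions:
 v(y) = C1 + k*y^2/2 - y^3/3 + sqrt(3)*y


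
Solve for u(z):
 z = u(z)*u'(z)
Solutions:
 u(z) = -sqrt(C1 + z^2)
 u(z) = sqrt(C1 + z^2)


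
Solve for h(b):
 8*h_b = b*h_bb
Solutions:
 h(b) = C1 + C2*b^9


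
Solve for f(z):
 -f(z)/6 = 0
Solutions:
 f(z) = 0


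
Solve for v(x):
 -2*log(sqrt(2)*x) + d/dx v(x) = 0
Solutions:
 v(x) = C1 + 2*x*log(x) - 2*x + x*log(2)


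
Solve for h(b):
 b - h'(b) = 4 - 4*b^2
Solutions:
 h(b) = C1 + 4*b^3/3 + b^2/2 - 4*b


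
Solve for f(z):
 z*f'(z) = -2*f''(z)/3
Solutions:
 f(z) = C1 + C2*erf(sqrt(3)*z/2)


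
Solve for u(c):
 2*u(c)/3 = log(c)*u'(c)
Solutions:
 u(c) = C1*exp(2*li(c)/3)


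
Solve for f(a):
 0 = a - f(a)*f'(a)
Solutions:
 f(a) = -sqrt(C1 + a^2)
 f(a) = sqrt(C1 + a^2)


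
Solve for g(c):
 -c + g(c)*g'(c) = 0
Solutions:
 g(c) = -sqrt(C1 + c^2)
 g(c) = sqrt(C1 + c^2)


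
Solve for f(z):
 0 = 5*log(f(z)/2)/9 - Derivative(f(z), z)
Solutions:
 9*Integral(1/(-log(_y) + log(2)), (_y, f(z)))/5 = C1 - z


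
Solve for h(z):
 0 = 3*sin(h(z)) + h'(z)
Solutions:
 h(z) = -acos((-C1 - exp(6*z))/(C1 - exp(6*z))) + 2*pi
 h(z) = acos((-C1 - exp(6*z))/(C1 - exp(6*z)))


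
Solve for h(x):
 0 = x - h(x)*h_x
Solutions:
 h(x) = -sqrt(C1 + x^2)
 h(x) = sqrt(C1 + x^2)


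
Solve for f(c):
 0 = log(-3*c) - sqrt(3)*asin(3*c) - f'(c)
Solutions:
 f(c) = C1 + c*log(-c) - c + c*log(3) - sqrt(3)*(c*asin(3*c) + sqrt(1 - 9*c^2)/3)


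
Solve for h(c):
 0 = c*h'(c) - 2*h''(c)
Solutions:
 h(c) = C1 + C2*erfi(c/2)


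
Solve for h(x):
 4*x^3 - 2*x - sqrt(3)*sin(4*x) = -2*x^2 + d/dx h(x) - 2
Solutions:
 h(x) = C1 + x^4 + 2*x^3/3 - x^2 + 2*x + sqrt(3)*cos(4*x)/4


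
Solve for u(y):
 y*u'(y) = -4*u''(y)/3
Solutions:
 u(y) = C1 + C2*erf(sqrt(6)*y/4)


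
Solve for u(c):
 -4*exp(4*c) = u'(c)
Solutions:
 u(c) = C1 - exp(4*c)


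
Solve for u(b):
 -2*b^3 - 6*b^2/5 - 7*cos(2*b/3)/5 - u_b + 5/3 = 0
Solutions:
 u(b) = C1 - b^4/2 - 2*b^3/5 + 5*b/3 - 21*sin(2*b/3)/10


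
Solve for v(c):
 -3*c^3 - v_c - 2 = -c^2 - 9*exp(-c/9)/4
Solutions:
 v(c) = C1 - 3*c^4/4 + c^3/3 - 2*c - 81*exp(-c/9)/4


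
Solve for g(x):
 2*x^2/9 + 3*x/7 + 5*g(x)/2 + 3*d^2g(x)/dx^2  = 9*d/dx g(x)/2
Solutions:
 g(x) = -4*x^2/45 - 86*x/175 + (C1*sin(sqrt(39)*x/12) + C2*cos(sqrt(39)*x/12))*exp(3*x/4) - 1762/2625


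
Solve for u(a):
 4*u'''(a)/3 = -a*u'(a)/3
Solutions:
 u(a) = C1 + Integral(C2*airyai(-2^(1/3)*a/2) + C3*airybi(-2^(1/3)*a/2), a)


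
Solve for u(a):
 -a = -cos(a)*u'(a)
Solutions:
 u(a) = C1 + Integral(a/cos(a), a)


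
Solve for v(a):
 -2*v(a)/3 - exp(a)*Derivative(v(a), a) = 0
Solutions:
 v(a) = C1*exp(2*exp(-a)/3)


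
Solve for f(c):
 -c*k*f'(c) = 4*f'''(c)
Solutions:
 f(c) = C1 + Integral(C2*airyai(2^(1/3)*c*(-k)^(1/3)/2) + C3*airybi(2^(1/3)*c*(-k)^(1/3)/2), c)


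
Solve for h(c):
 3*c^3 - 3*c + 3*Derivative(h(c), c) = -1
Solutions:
 h(c) = C1 - c^4/4 + c^2/2 - c/3


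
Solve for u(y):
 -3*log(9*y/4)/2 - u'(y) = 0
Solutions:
 u(y) = C1 - 3*y*log(y)/2 - 3*y*log(3) + 3*y/2 + 3*y*log(2)


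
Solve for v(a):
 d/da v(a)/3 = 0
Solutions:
 v(a) = C1


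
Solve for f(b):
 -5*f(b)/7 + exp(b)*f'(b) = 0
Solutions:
 f(b) = C1*exp(-5*exp(-b)/7)


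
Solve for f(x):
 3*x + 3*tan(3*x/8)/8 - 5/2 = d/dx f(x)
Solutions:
 f(x) = C1 + 3*x^2/2 - 5*x/2 - log(cos(3*x/8))


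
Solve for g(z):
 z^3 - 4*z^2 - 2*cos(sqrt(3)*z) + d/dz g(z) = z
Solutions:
 g(z) = C1 - z^4/4 + 4*z^3/3 + z^2/2 + 2*sqrt(3)*sin(sqrt(3)*z)/3


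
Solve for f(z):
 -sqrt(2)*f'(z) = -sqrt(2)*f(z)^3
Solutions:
 f(z) = -sqrt(2)*sqrt(-1/(C1 + z))/2
 f(z) = sqrt(2)*sqrt(-1/(C1 + z))/2


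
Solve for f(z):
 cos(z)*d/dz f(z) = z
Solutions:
 f(z) = C1 + Integral(z/cos(z), z)


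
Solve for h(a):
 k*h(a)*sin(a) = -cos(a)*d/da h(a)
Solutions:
 h(a) = C1*exp(k*log(cos(a)))


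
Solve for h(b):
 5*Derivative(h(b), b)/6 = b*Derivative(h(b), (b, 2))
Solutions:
 h(b) = C1 + C2*b^(11/6)


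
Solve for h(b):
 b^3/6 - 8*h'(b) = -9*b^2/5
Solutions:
 h(b) = C1 + b^4/192 + 3*b^3/40


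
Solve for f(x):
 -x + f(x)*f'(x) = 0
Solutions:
 f(x) = -sqrt(C1 + x^2)
 f(x) = sqrt(C1 + x^2)


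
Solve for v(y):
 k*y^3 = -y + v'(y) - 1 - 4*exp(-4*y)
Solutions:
 v(y) = C1 + k*y^4/4 + y^2/2 + y - exp(-4*y)


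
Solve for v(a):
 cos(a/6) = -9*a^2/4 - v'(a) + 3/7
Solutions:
 v(a) = C1 - 3*a^3/4 + 3*a/7 - 6*sin(a/6)


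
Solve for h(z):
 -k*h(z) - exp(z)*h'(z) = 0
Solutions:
 h(z) = C1*exp(k*exp(-z))


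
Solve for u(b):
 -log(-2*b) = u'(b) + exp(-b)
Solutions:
 u(b) = C1 - b*log(-b) + b*(1 - log(2)) + exp(-b)


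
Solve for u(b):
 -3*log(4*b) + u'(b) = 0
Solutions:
 u(b) = C1 + 3*b*log(b) - 3*b + b*log(64)


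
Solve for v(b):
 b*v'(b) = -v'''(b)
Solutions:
 v(b) = C1 + Integral(C2*airyai(-b) + C3*airybi(-b), b)


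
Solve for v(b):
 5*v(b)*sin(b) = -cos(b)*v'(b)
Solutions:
 v(b) = C1*cos(b)^5


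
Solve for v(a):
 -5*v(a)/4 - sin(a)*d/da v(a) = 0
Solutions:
 v(a) = C1*(cos(a) + 1)^(5/8)/(cos(a) - 1)^(5/8)


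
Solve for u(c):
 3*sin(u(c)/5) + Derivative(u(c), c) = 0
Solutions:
 3*c + 5*log(cos(u(c)/5) - 1)/2 - 5*log(cos(u(c)/5) + 1)/2 = C1


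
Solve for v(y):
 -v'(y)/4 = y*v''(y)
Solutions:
 v(y) = C1 + C2*y^(3/4)


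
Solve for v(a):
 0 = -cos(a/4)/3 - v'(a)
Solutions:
 v(a) = C1 - 4*sin(a/4)/3


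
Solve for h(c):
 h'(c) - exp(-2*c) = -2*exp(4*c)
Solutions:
 h(c) = C1 - exp(4*c)/2 - exp(-2*c)/2


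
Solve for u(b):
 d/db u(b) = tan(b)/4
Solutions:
 u(b) = C1 - log(cos(b))/4


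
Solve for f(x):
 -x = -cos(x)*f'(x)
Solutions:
 f(x) = C1 + Integral(x/cos(x), x)


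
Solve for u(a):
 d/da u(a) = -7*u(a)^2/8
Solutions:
 u(a) = 8/(C1 + 7*a)


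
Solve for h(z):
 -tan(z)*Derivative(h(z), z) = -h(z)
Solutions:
 h(z) = C1*sin(z)


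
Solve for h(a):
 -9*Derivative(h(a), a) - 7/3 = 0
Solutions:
 h(a) = C1 - 7*a/27


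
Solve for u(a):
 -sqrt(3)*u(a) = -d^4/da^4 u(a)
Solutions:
 u(a) = C1*exp(-3^(1/8)*a) + C2*exp(3^(1/8)*a) + C3*sin(3^(1/8)*a) + C4*cos(3^(1/8)*a)
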